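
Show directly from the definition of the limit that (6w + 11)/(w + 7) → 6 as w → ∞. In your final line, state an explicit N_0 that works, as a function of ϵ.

N_0 = 31/ϵ

Suppose ϵ > 0. We seek N_0 > 0 such that w > N_0 implies |(6w + 11)/(w + 7) − 6| < ϵ.
(6w + 11)/(w + 7) − 6 = ((6w + 11) − 6(w + 7)) / ((w + 7)) = -31/((w + 7)).
For w > 0 we have w + 7 > w, so |(6w + 11)/(w + 7) − 6| = 31/((w + 7)) < 31/(w) = 31/w.
Thus |(6w + 11)/(w + 7) − 6| < ϵ whenever w > 31/ϵ.
Take N_0 = 31/ϵ. If w > N_0 then |(6w + 11)/(w + 7) − 6| < 31/w < ϵ.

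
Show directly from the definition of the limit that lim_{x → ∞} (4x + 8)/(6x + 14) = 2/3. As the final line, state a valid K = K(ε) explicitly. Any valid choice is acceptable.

Let ε > 0. We seek K > 0 such that x > K implies |(4x + 8)/(6x + 14) − (2/3)| < ε.
(4x + 8)/(6x + 14) − (2/3) = (6(4x + 8) − 4(6x + 14)) / (6(6x + 14)) = -8/(6(6x + 14)).
For x > 0 we have 6x + 14 > 6x, so |(4x + 8)/(6x + 14) − (2/3)| = 8/(6(6x + 14)) < 8/(6·6x) = (2/9)/x.
Thus |(4x + 8)/(6x + 14) − (2/3)| < ε whenever x > (2/9)/ε.
Take K = (2/9)/ε. If x > K then |(4x + 8)/(6x + 14) − (2/3)| < (2/9)/x < ε.

K = (2/9)/ε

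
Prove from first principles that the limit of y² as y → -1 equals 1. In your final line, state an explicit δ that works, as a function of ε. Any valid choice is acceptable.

δ = min(2, ε/4)

Let ε > 0. We seek δ > 0 with 0 < |y + 1| < δ ⇒ |y² − 1| < ε.
Factor: y² − 1 = (y + 1)(y - 1), so |y² − 1| = |y + 1|·|y - 1|.
Restrict δ ≤ 2. Then |y + 1| < 2 gives |y| < 3, so by the triangle inequality |y - 1| ≤ 3 + 1 = 4.
Hence |y² − 1| ≤ 4|y + 1|, which is < ε once |y + 1| < ε/4.
Take δ = min(2, ε/4). If 0 < |y + 1| < δ then both bounds hold and |y² − 1| ≤ 4|y + 1| < 4·(ε/4) = ε.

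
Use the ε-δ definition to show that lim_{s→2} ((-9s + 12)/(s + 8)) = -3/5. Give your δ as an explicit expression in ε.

Let ε > 0. We want δ > 0 with 0 < |s − 2| < δ ⇒ |(-9s + 12)/(s + 8) + 3/5| < ε.
Combining over a common denominator, (-9s + 12)/(s + 8) + 3/5 = [(-9s + 12)·10 − (-6)·(s + 8)] / [10·(s + 8)] = -84(s − 2) / (10(s + 8)).
So |(-9s + 12)/(s + 8) + 3/5| = 84|s − 2| / (10·|s + 8|).
Restrict δ ≤ 5. Then |s − 2| < 5 gives |s + 8| = |(s − 2) + 10| ≥ 10 − 5 = 5.
Hence |(-9s + 12)/(s + 8) + 3/5| < 84|s − 2|/(10·5) = (42/25)|s − 2|, which is < ε once |s − 2| < (25/42)ε.
Take δ = min(5, (25/42)ε). Then 0 < |s − 2| < δ forces both bounds, so |(-9s + 12)/(s + 8) + 3/5| < ε.

δ = min(5, (25/42)ε)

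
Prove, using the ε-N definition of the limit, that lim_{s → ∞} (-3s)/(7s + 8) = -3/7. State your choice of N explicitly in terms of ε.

Suppose ε > 0. We seek N > 0 such that s > N implies |(-3s)/(7s + 8) + 3/7| < ε.
(-3s)/(7s + 8) + 3/7 = (7(-3s) − (-3)(7s + 8)) / (7(7s + 8)) = 24/(7(7s + 8)).
For s > 0 we have 7s + 8 > 7s, so |(-3s)/(7s + 8) + 3/7| = 24/(7(7s + 8)) < 24/(7·7s) = (24/49)/s.
Thus |(-3s)/(7s + 8) + 3/7| < ε whenever s > (24/49)/ε.
Take N = (24/49)/ε. If s > N then |(-3s)/(7s + 8) + 3/7| < (24/49)/s < ε.

N = (24/49)/ε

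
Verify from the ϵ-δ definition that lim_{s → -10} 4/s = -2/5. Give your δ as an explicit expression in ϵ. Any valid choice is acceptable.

Let ϵ > 0. We seek δ > 0 such that 0 < |s + 10| < δ implies |4/s + 2/5| < ϵ.
|4/s + 2/5| = 4·|-10 − s|/(10·|s|) = 4|s + 10|/(10|s|).
Restrict δ ≤ 5. Then |s + 10| < 5 gives |s| > 5, so 10|s| > 50.
Then |4/s + 2/5| < 4|s + 10|/50, which is < ϵ when |s + 10| < (25/2)ϵ.
Take δ = min(5, (25/2)ϵ). Then 0 < |s + 10| < δ gives both |s + 10| < 5 and |s + 10| < (25/2)ϵ, so |4/s + 2/5| < ϵ.

δ = min(5, (25/2)ϵ)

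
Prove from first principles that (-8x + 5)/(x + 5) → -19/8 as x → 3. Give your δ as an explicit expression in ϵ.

Fix ϵ > 0. We want δ > 0 with 0 < |x − 3| < δ ⇒ |(-8x + 5)/(x + 5) + 19/8| < ϵ.
Combining over a common denominator, (-8x + 5)/(x + 5) + 19/8 = [(-8x + 5)·8 − (-19)·(x + 5)] / [8·(x + 5)] = -45(x − 3) / (8(x + 5)).
So |(-8x + 5)/(x + 5) + 19/8| = 45|x − 3| / (8·|x + 5|).
Require δ ≤ 4, so |x + 5| ≥ |8| − |x − 3| > 8 − 4 = 4.
Hence |(-8x + 5)/(x + 5) + 19/8| < 45|x − 3|/(8·4) = (45/32)|x − 3|, which is < ϵ once |x − 3| < (32/45)ϵ.
Take δ = min(4, (32/45)ϵ). Then 0 < |x − 3| < δ forces both bounds, so |(-8x + 5)/(x + 5) + 19/8| < ϵ.

δ = min(4, (32/45)ϵ)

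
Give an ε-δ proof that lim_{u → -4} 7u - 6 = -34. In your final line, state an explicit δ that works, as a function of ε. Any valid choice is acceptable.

δ = ε/7

Let ε > 0. We need δ > 0 so that 0 < |u + 4| < δ implies |(7u - 6) + 34| < ε.
|(7u - 6) + 34| = |7u + 28| = 7|u + 4|.
Thus it suffices that |u + 4| < ε/7.
Choosing δ = ε/7 gives |(7u - 6) + 34| = 7|u + 4| < ε whenever |u + 4| < δ.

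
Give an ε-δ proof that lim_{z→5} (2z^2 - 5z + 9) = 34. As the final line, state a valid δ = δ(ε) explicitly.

δ = min(1, ε/17)

Let ε > 0. We want δ > 0 such that 0 < |z − 5| < δ implies |(2z^2 - 5z + 9) − 34| < ε.
(2z^2 - 5z + 9) − 34 = 2z^2 - 5z - 25 = (z − 5)(2z + 5).
So |(2z^2 - 5z + 9) − 34| = |z − 5|·|2z + 5|.
Assume first that |z − 5| < 1, so |z| < 6. Then |2z + 5| ≤ 2·6 + 5 = 17.
Hence |(2z^2 - 5z + 9) − 34| ≤ 17|z − 5| < ε provided |z − 5| < ε/17.
Choosing δ = min(1, ε/17) ensures both conditions, hence |(2z^2 - 5z + 9) − 34| < ε.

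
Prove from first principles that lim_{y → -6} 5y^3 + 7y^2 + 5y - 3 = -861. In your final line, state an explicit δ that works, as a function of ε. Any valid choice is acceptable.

Fix ε > 0. We want δ > 0 such that 0 < |y + 6| < δ implies |(5y^3 + 7y^2 + 5y - 3) + 861| < ε.
(5y^3 + 7y^2 + 5y - 3) + 861 = 5y^3 + 7y^2 + 5y + 858 = (y + 6)(5y^2 - 23y + 143).
So |(5y^3 + 7y^2 + 5y - 3) + 861| = |y + 6|·|5y^2 - 23y + 143|.
Require δ ≤ 1. Then |y + 6| < 1 gives |y| < 7, and by the triangle inequality |5y^2 - 23y + 143| ≤ 5·7^2 + 23·7 + 143 = 549.
Hence |(5y^3 + 7y^2 + 5y - 3) + 861| ≤ 549|y + 6| < ε provided |y + 6| < ε/549.
Take δ = min(1, ε/549). Then 0 < |y + 6| < δ gives both |y + 6| < 1 and |y + 6| < ε/549, so |(5y^3 + 7y^2 + 5y - 3) + 861| < ε.

δ = min(1, ε/549)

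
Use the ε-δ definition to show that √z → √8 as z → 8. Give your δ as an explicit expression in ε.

Fix ε > 0. We want δ > 0 such that 0 < |z − 8| < δ implies |√z − √8| < ε.
Rationalise: √z − √8 = (z − 8)/(√z + √8), so |√z − √8| = |z − 8|/(√z + √8).
Restrict δ ≤ 8 so that |z − 8| < 8 forces z > 0, and then √z + √8 > √8.
Hence |√z − √8| < |z − 8|/√8, which is < ε once |z − 8| < √8·ε.
Take δ = min(8, √8·ε). If 0 < |z − 8| < δ then z > 0 and |√z − √8| < |z − 8|/√8 < ε.

δ = min(8, √8·ε)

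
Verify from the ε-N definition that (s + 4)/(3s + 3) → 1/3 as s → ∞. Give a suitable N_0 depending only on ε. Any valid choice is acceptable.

N_0 = 1/ε

Let ε > 0. We seek N_0 > 0 such that s > N_0 implies |(s + 4)/(3s + 3) − (1/3)| < ε.
(s + 4)/(3s + 3) − (1/3) = (3(s + 4) − (3s + 3)) / (3(3s + 3)) = 9/(3(3s + 3)).
For s > 0 we have 3s + 3 > 3s, so |(s + 4)/(3s + 3) − (1/3)| = 9/(3(3s + 3)) < 9/(3·3s) = 1/s.
Thus |(s + 4)/(3s + 3) − (1/3)| < ε whenever s > 1/ε.
Take N_0 = 1/ε. If s > N_0 then |(s + 4)/(3s + 3) − (1/3)| < 1/s < ε.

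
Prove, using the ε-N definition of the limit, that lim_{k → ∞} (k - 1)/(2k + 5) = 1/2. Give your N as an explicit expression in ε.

Fix ε > 0. For k ≥ 1, |(k - 1)/(2k + 5) − (1/2)| = |-7|/(2(2k + 5)) = 7/(2(2k + 5)).
Since 2k + 5 ≥ 2k for k ≥ 1, this is ≤ 7/(2·2k) = (7/4)/k.
So |(k - 1)/(2k + 5) − (1/2)| < ε whenever k > (7/4)/ε.
Take N = (7/4)/ε. If k > N then |(k - 1)/(2k + 5) − (1/2)| ≤ (7/4)/k < ε.

N = (7/4)/ε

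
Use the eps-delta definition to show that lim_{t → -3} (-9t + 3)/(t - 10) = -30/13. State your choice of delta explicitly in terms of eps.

delta = min(13/2, (169/174)eps)

Let eps > 0 be given. We want delta > 0 with 0 < |t + 3| < delta ⇒ |(-9t + 3)/(t - 10) + 30/13| < eps.
Combining over a common denominator, (-9t + 3)/(t - 10) + 30/13 = [(-9t + 3)·(-13) − 30·(t - 10)] / [(-13)·(t - 10)] = 87(t + 3) / ((-13)(t - 10)).
So |(-9t + 3)/(t - 10) + 30/13| = 87|t + 3| / (13·|t − 10|).
Require delta ≤ 13/2, so |t − 10| ≥ |-13| − |t + 3| > 13 − 13/2 = 13/2.
Hence |(-9t + 3)/(t - 10) + 30/13| < 87|t + 3|/(13·(13/2)) = (174/169)|t + 3|, which is < eps once |t + 3| < (169/174)eps.
Take delta = min(13/2, (169/174)eps). Then 0 < |t + 3| < delta forces both bounds, so |(-9t + 3)/(t - 10) + 30/13| < eps.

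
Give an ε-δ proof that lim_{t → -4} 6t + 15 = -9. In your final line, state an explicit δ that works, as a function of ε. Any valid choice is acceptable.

Let ε > 0. We need δ > 0 so that 0 < |t + 4| < δ implies |(6t + 15) + 9| < ε.
Since (6t + 15) + 9 = 6(t + 4), we have |(6t + 15) + 9| = 6|t + 4|.
So 6|t + 4| < ε exactly when |t + 4| < ε/6.
Take δ = ε/6. If 0 < |t + 4| < δ then |(6t + 15) + 9| = 6|t + 4| < 6·(ε/6) = ε.

δ = ε/6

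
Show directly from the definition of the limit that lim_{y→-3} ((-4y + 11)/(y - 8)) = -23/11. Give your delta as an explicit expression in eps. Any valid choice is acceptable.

Suppose eps > 0. We want delta > 0 with 0 < |y + 3| < delta ⇒ |(-4y + 11)/(y - 8) + 23/11| < eps.
Combining over a common denominator, (-4y + 11)/(y - 8) + 23/11 = [(-4y + 11)·(-11) − 23·(y - 8)] / [(-11)·(y - 8)] = 21(y + 3) / ((-11)(y - 8)).
So |(-4y + 11)/(y - 8) + 23/11| = 21|y + 3| / (11·|y − 8|).
Restrict delta ≤ 11/2. Then |y + 3| < 11/2 gives |y − 8| = |(y + 3) + (-11)| ≥ 11 − 11/2 = 11/2.
Hence |(-4y + 11)/(y - 8) + 23/11| < 21|y + 3|/(11·(11/2)) = (42/121)|y + 3|, which is < eps once |y + 3| < (121/42)eps.
Take delta = min(11/2, (121/42)eps). Then 0 < |y + 3| < delta forces both bounds, so |(-4y + 11)/(y - 8) + 23/11| < eps.

delta = min(11/2, (121/42)eps)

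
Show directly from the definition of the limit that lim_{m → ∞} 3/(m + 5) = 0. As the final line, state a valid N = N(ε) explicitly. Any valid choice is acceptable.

N = 3/ε

Let ε > 0. For m ≥ 1, |3/(m + 5) − 0| = 3/(m + 5) ≤ 3/m.
We need 3/m < ε, i.e. m > 3/ε.
Take N = 3/ε. If m > N then |3/(m + 5)| ≤ 3/m < ε.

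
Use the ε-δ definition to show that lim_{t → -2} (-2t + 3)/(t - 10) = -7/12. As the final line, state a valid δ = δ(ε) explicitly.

Fix ε > 0. We want δ > 0 with 0 < |t + 2| < δ ⇒ |(-2t + 3)/(t - 10) + 7/12| < ε.
Combining over a common denominator, (-2t + 3)/(t - 10) + 7/12 = [(-2t + 3)·(-12) − 7·(t - 10)] / [(-12)·(t - 10)] = 17(t + 2) / ((-12)(t - 10)).
So |(-2t + 3)/(t - 10) + 7/12| = 17|t + 2| / (12·|t − 10|).
Require δ ≤ 6, so |t − 10| ≥ |-12| − |t + 2| > 12 − 6 = 6.
Hence |(-2t + 3)/(t - 10) + 7/12| < 17|t + 2|/(12·6) = (17/72)|t + 2|, which is < ε once |t + 2| < (72/17)ε.
Take δ = min(6, (72/17)ε). Then 0 < |t + 2| < δ forces both bounds, so |(-2t + 3)/(t - 10) + 7/12| < ε.

δ = min(6, (72/17)ε)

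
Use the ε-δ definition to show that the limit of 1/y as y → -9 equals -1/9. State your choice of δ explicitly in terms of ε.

Fix ε > 0. We seek δ > 0 such that 0 < |y + 9| < δ implies |1/y + 1/9| < ε.
|1/y + 1/9| = |-9 − y|/(9·|y|) = |y + 9|/(9|y|).
Require δ ≤ 9/2 so that |y| > 9 − 9/2 = 9/2, hence 9|y| > 81/2.
Then |1/y + 1/9| < |y + 9|/(81/2), which is < ε when |y + 9| < (81/2)ε.
Take δ = min(9/2, (81/2)ε). Then 0 < |y + 9| < δ gives both |y + 9| < 9/2 and |y + 9| < (81/2)ε, so |1/y + 1/9| < ε.

δ = min(9/2, (81/2)ε)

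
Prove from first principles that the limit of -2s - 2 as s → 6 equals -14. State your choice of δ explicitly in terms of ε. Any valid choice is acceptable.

δ = ε/2

Fix ε > 0. We need δ > 0 so that 0 < |s − 6| < δ implies |(-2s - 2) + 14| < ε.
|(-2s - 2) + 14| = |-2s + 12| = 2|s − 6|.
So 2|s − 6| < ε exactly when |s − 6| < ε/2.
Choosing δ = ε/2 gives |(-2s - 2) + 14| = 2|s − 6| < ε whenever |s − 6| < δ.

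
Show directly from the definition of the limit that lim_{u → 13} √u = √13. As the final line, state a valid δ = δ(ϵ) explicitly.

δ = min(13, √13·ϵ)

Suppose ϵ > 0. We want δ > 0 such that 0 < |u − 13| < δ implies |√u − √13| < ϵ.
Multiplying by the conjugate, |√u − √13| = |u − 13|/(√u + √13).
Restrict δ ≤ 13 so that |u − 13| < 13 forces u > 0, and then √u + √13 > √13.
Hence |√u − √13| < |u − 13|/√13, which is < ϵ once |u − 13| < √13·ϵ.
Take δ = min(13, √13·ϵ). If 0 < |u − 13| < δ then u > 0 and |√u − √13| < |u − 13|/√13 < ϵ.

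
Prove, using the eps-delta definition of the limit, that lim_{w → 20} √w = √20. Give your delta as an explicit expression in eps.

delta = min(20, √20·eps)

Suppose eps > 0. We want delta > 0 such that 0 < |w − 20| < delta implies |√w − √20| < eps.
Rationalise: √w − √20 = (w − 20)/(√w + √20), so |√w − √20| = |w − 20|/(√w + √20).
Restrict delta ≤ 20 so that |w − 20| < 20 forces w > 0, and then √w + √20 > √20.
Hence |√w − √20| < |w − 20|/√20, which is < eps once |w − 20| < √20·eps.
Take delta = min(20, √20·eps). If 0 < |w − 20| < delta then w > 0 and |√w − √20| < |w − 20|/√20 < eps.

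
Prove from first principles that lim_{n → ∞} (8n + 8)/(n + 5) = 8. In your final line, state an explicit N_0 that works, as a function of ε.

N_0 = 32/ε

Let ε > 0 be given. For n ≥ 1, |(8n + 8)/(n + 5) − 8| = |-32|/((n + 5)) = 32/((n + 5)).
Since n + 5 ≥ n for n ≥ 1, this is ≤ 32/(n) = 32/n.
So |(8n + 8)/(n + 5) − 8| < ε whenever n > 32/ε.
Take N_0 = 32/ε. If n > N_0 then |(8n + 8)/(n + 5) − 8| ≤ 32/n < ε.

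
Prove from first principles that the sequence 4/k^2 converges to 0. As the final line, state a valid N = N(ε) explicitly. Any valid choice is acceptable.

N = (4/ε)^{1/2}

Let ε > 0 be given. For k ≥ 1, |4/k^2 − 0| = 4/k^2.
4/k^2 < ε ⇔ k^2 > 4/ε ⇔ k > (4/ε)^{1/2}.
Take N = (4/ε)^{1/2}. Then k > N implies 4/k^2 < ε.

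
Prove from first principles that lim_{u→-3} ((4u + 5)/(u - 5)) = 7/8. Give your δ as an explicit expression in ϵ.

δ = min(4, (32/25)ϵ)

Let ϵ > 0 be given. We want δ > 0 with 0 < |u + 3| < δ ⇒ |(4u + 5)/(u - 5) − (7/8)| < ϵ.
Combining over a common denominator, (4u + 5)/(u - 5) − (7/8) = [(4u + 5)·(-8) − (-7)·(u - 5)] / [(-8)·(u - 5)] = -25(u + 3) / ((-8)(u - 5)).
So |(4u + 5)/(u - 5) − (7/8)| = 25|u + 3| / (8·|u − 5|).
Restrict δ ≤ 4. Then |u + 3| < 4 gives |u − 5| = |(u + 3) + (-8)| ≥ 8 − 4 = 4.
Hence |(4u + 5)/(u - 5) − (7/8)| < 25|u + 3|/(8·4) = (25/32)|u + 3|, which is < ϵ once |u + 3| < (32/25)ϵ.
Take δ = min(4, (32/25)ϵ). Then 0 < |u + 3| < δ forces both bounds, so |(4u + 5)/(u - 5) − (7/8)| < ϵ.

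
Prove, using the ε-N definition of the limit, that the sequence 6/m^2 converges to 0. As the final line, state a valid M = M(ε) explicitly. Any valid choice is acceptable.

Suppose ε > 0. For m ≥ 1, |6/m^2 − 0| = 6/m^2.
6/m^2 < ε ⇔ m^2 > 6/ε ⇔ m > (6/ε)^{1/2}.
Take M = (6/ε)^{1/2}. Then m > M implies 6/m^2 < ε.

M = (6/ε)^{1/2}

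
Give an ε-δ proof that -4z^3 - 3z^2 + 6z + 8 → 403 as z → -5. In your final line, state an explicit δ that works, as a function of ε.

δ = min(2, ε/394)

Let ε > 0. We want δ > 0 such that 0 < |z + 5| < δ implies |(-4z^3 - 3z^2 + 6z + 8) − 403| < ε.
(-4z^3 - 3z^2 + 6z + 8) − 403 = -4z^3 - 3z^2 + 6z - 395 = (z + 5)(-4z^2 + 17z - 79).
So |(-4z^3 - 3z^2 + 6z + 8) − 403| = |z + 5|·|-4z^2 + 17z - 79|.
Assume first that |z + 5| < 2, so |z| < 7. Then |-4z^2 + 17z - 79| ≤ 4·7^2 + 17·7 + 79 = 394.
Hence |(-4z^3 - 3z^2 + 6z + 8) − 403| ≤ 394|z + 5| < ε provided |z + 5| < ε/394.
Choosing δ = min(2, ε/394) ensures both conditions, hence |(-4z^3 - 3z^2 + 6z + 8) − 403| < ε.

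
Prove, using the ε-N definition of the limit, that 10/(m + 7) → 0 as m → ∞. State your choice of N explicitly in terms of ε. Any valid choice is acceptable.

N = 10/ε

Let ε > 0. For m ≥ 1, |10/(m + 7) − 0| = 10/(m + 7) ≤ 10/m.
We need 10/m < ε, i.e. m > 10/ε.
Take N = 10/ε. If m > N then |10/(m + 7)| ≤ 10/m < ε.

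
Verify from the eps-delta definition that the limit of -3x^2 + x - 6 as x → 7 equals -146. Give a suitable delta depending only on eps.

Fix eps > 0. We want delta > 0 such that 0 < |x − 7| < delta implies |(-3x^2 + x - 6) + 146| < eps.
(-3x^2 + x - 6) + 146 = -3x^2 + x + 140 = (x − 7)(-3x - 20).
So |(-3x^2 + x - 6) + 146| = |x − 7|·|-3x - 20|.
Assume first that |x − 7| < 1, so |x| < 8. Then |-3x - 20| ≤ 3·8 + 20 = 44.
Hence |(-3x^2 + x - 6) + 146| ≤ 44|x − 7| < eps provided |x − 7| < eps/44.
Take delta = min(1, eps/44). Then 0 < |x − 7| < delta gives both |x − 7| < 1 and |x − 7| < eps/44, so |(-3x^2 + x - 6) + 146| < eps.

delta = min(1, eps/44)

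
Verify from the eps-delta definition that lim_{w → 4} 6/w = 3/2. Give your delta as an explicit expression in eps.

delta = min(2, (4/3)eps)

Let eps > 0 be given. We seek delta > 0 such that 0 < |w − 4| < delta implies |6/w − (3/2)| < eps.
|6/w − (3/2)| = 6·|4 − w|/(4·|w|) = 6|w − 4|/(4|w|).
Restrict delta ≤ 2. Then |w − 4| < 2 gives |w| > 2, so 4|w| > 8.
Then |6/w − (3/2)| < 6|w − 4|/8, which is < eps when |w − 4| < (4/3)eps.
Take delta = min(2, (4/3)eps). Then 0 < |w − 4| < delta gives both |w − 4| < 2 and |w − 4| < (4/3)eps, so |6/w − (3/2)| < eps.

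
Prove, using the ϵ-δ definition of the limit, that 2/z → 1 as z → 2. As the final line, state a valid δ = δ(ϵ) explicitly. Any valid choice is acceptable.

Let ϵ > 0. We seek δ > 0 such that 0 < |z − 2| < δ implies |2/z − 1| < ϵ.
|2/z − 1| = 2·|2 − z|/(2·|z|) = 2|z − 2|/(2|z|).
Restrict δ ≤ 1. Then |z − 2| < 1 gives |z| > 1, so 2|z| > 2.
Then |2/z − 1| < 2|z − 2|/2, which is < ϵ when |z − 2| < ϵ.
Take δ = min(1, ϵ). Then 0 < |z − 2| < δ gives both |z − 2| < 1 and |z − 2| < ϵ, so |2/z − 1| < ϵ.

δ = min(1, ϵ)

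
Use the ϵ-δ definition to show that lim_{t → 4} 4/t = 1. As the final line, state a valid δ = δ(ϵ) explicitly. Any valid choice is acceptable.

δ = min(2, 2ϵ)

Suppose ϵ > 0. We seek δ > 0 such that 0 < |t − 4| < δ implies |4/t − 1| < ϵ.
|4/t − 1| = 4·|4 − t|/(4·|t|) = 4|t − 4|/(4|t|).
Restrict δ ≤ 2. Then |t − 4| < 2 gives |t| > 2, so 4|t| > 8.
Then |4/t − 1| < 4|t − 4|/8, which is < ϵ when |t − 4| < 2ϵ.
Take δ = min(2, 2ϵ). Then 0 < |t − 4| < δ gives both |t − 4| < 2 and |t − 4| < 2ϵ, so |4/t − 1| < ϵ.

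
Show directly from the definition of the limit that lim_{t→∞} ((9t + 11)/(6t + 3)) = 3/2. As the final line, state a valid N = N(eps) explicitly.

Let eps > 0. We seek N > 0 such that t > N implies |(9t + 11)/(6t + 3) − (3/2)| < eps.
(9t + 11)/(6t + 3) − (3/2) = (6(9t + 11) − 9(6t + 3)) / (6(6t + 3)) = 39/(6(6t + 3)).
For t > 0 we have 6t + 3 > 6t, so |(9t + 11)/(6t + 3) − (3/2)| = 39/(6(6t + 3)) < 39/(6·6t) = (13/12)/t.
Thus |(9t + 11)/(6t + 3) − (3/2)| < eps whenever t > (13/12)/eps.
Take N = (13/12)/eps. If t > N then |(9t + 11)/(6t + 3) − (3/2)| < (13/12)/t < eps.

N = (13/12)/eps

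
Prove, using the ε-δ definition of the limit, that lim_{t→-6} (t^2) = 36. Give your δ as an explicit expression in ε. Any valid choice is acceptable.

δ = min(1, ε/13)

Let ε > 0 be given. We seek δ > 0 with 0 < |t + 6| < δ ⇒ |t^2 − 36| < ε.
Factor: t^2 − 36 = (t + 6)(t - 6), so |t^2 − 36| = |t + 6|·|t - 6|.
Impose δ ≤ 1 so that |t| < 7; then |t - 6| ≤ 13.
Hence |t^2 − 36| ≤ 13|t + 6|, which is < ε once |t + 6| < ε/13.
Take δ = min(1, ε/13). If 0 < |t + 6| < δ then both bounds hold and |t^2 − 36| ≤ 13|t + 6| < 13·(ε/13) = ε.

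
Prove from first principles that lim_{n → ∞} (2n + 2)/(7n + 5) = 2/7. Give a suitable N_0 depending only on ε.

N_0 = (4/49)/ε

Suppose ε > 0. For n ≥ 1, |(2n + 2)/(7n + 5) − (2/7)| = |4|/(7(7n + 5)) = 4/(7(7n + 5)).
Since 7n + 5 ≥ 7n for n ≥ 1, this is ≤ 4/(7·7n) = (4/49)/n.
So |(2n + 2)/(7n + 5) − (2/7)| < ε whenever n > (4/49)/ε.
Take N_0 = (4/49)/ε. If n > N_0 then |(2n + 2)/(7n + 5) − (2/7)| ≤ (4/49)/n < ε.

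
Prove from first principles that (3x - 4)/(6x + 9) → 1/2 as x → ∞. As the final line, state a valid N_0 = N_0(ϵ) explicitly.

Fix ϵ > 0. We seek N_0 > 0 such that x > N_0 implies |(3x - 4)/(6x + 9) − (1/2)| < ϵ.
(3x - 4)/(6x + 9) − (1/2) = (6(3x - 4) − 3(6x + 9)) / (6(6x + 9)) = -51/(6(6x + 9)).
For x > 0 we have 6x + 9 > 6x, so |(3x - 4)/(6x + 9) − (1/2)| = 51/(6(6x + 9)) < 51/(6·6x) = (17/12)/x.
Thus |(3x - 4)/(6x + 9) − (1/2)| < ϵ whenever x > (17/12)/ϵ.
Take N_0 = (17/12)/ϵ. If x > N_0 then |(3x - 4)/(6x + 9) − (1/2)| < (17/12)/x < ϵ.

N_0 = (17/12)/ϵ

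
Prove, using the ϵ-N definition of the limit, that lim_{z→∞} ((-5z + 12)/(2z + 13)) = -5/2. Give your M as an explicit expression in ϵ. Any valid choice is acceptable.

Fix ϵ > 0. We seek M > 0 such that z > M implies |(-5z + 12)/(2z + 13) + 5/2| < ϵ.
(-5z + 12)/(2z + 13) + 5/2 = (2(-5z + 12) − (-5)(2z + 13)) / (2(2z + 13)) = 89/(2(2z + 13)).
For z > 0 we have 2z + 13 > 2z, so |(-5z + 12)/(2z + 13) + 5/2| = 89/(2(2z + 13)) < 89/(2·2z) = (89/4)/z.
Thus |(-5z + 12)/(2z + 13) + 5/2| < ϵ whenever z > (89/4)/ϵ.
Take M = (89/4)/ϵ. If z > M then |(-5z + 12)/(2z + 13) + 5/2| < (89/4)/z < ϵ.

M = (89/4)/ϵ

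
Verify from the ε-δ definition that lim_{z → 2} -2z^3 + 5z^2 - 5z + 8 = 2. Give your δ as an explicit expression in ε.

Suppose ε > 0. We want δ > 0 such that 0 < |z − 2| < δ implies |(-2z^3 + 5z^2 - 5z + 8) − 2| < ε.
(-2z^3 + 5z^2 - 5z + 8) − 2 = -2z^3 + 5z^2 - 5z + 6 = (z − 2)(-2z^2 + z - 3).
So |(-2z^3 + 5z^2 - 5z + 8) − 2| = |z − 2|·|-2z^2 + z - 3|.
Require δ ≤ 2. Then |z − 2| < 2 gives |z| < 4, and by the triangle inequality |-2z^2 + z - 3| ≤ 2·4^2 + 4 + 3 = 39.
Hence |(-2z^3 + 5z^2 - 5z + 8) − 2| ≤ 39|z − 2| < ε provided |z − 2| < ε/39.
Choosing δ = min(2, ε/39) ensures both conditions, hence |(-2z^3 + 5z^2 - 5z + 8) − 2| < ε.

δ = min(2, ε/39)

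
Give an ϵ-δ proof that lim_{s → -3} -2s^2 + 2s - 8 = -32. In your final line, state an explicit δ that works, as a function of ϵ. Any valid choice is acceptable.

Suppose ϵ > 0. We want δ > 0 such that 0 < |s + 3| < δ implies |(-2s^2 + 2s - 8) + 32| < ϵ.
(-2s^2 + 2s - 8) + 32 = -2s^2 + 2s + 24 = (s + 3)(-2s + 8).
So |(-2s^2 + 2s - 8) + 32| = |s + 3|·|-2s + 8|.
Assume first that |s + 3| < 2, so |s| < 5. Then |-2s + 8| ≤ 2·5 + 8 = 18.
Hence |(-2s^2 + 2s - 8) + 32| ≤ 18|s + 3| < ϵ provided |s + 3| < ϵ/18.
Take δ = min(2, ϵ/18). Then 0 < |s + 3| < δ gives both |s + 3| < 2 and |s + 3| < ϵ/18, so |(-2s^2 + 2s - 8) + 32| < ϵ.

δ = min(2, ϵ/18)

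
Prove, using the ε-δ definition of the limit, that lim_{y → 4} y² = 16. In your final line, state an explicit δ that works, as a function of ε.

δ = min(2, ε/10)

Let ε > 0. We seek δ > 0 with 0 < |y − 4| < δ ⇒ |y² − 16| < ε.
Factor: y² − 16 = (y − 4)(y + 4), so |y² − 16| = |y − 4|·|y + 4|.
Restrict δ ≤ 2. Then |y − 4| < 2 gives |y| < 6, so by the triangle inequality |y + 4| ≤ 6 + 4 = 10.
Hence |y² − 16| ≤ 10|y − 4|, which is < ε once |y − 4| < ε/10.
Take δ = min(2, ε/10). If 0 < |y − 4| < δ then both bounds hold and |y² − 16| ≤ 10|y − 4| < 10·(ε/10) = ε.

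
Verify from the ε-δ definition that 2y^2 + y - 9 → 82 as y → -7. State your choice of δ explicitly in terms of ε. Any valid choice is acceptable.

Suppose ε > 0. We want δ > 0 such that 0 < |y + 7| < δ implies |(2y^2 + y - 9) − 82| < ε.
(2y^2 + y - 9) − 82 = 2y^2 + y - 91 = (y + 7)(2y - 13).
So |(2y^2 + y - 9) − 82| = |y + 7|·|2y - 13|.
Assume first that |y + 7| < 1, so |y| < 8. Then |2y - 13| ≤ 2·8 + 13 = 29.
Hence |(2y^2 + y - 9) − 82| ≤ 29|y + 7| < ε provided |y + 7| < ε/29.
Choosing δ = min(1, ε/29) ensures both conditions, hence |(2y^2 + y - 9) − 82| < ε.

δ = min(1, ε/29)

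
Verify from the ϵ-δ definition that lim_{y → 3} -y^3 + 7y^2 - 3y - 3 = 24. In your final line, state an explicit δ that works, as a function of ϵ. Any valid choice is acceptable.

δ = min(2, ϵ/54)

Fix ϵ > 0. We want δ > 0 such that 0 < |y − 3| < δ implies |(-y^3 + 7y^2 - 3y - 3) − 24| < ϵ.
(-y^3 + 7y^2 - 3y - 3) − 24 = -y^3 + 7y^2 - 3y - 27 = (y − 3)(-y^2 + 4y + 9).
So |(-y^3 + 7y^2 - 3y - 3) − 24| = |y − 3|·|-y^2 + 4y + 9|.
Require δ ≤ 2. Then |y − 3| < 2 gives |y| < 5, and by the triangle inequality |-y^2 + 4y + 9| ≤ 5^2 + 4·5 + 9 = 54.
Hence |(-y^3 + 7y^2 - 3y - 3) − 24| ≤ 54|y − 3| < ϵ provided |y − 3| < ϵ/54.
Take δ = min(2, ϵ/54). Then 0 < |y − 3| < δ gives both |y − 3| < 2 and |y − 3| < ϵ/54, so |(-y^3 + 7y^2 - 3y - 3) − 24| < ϵ.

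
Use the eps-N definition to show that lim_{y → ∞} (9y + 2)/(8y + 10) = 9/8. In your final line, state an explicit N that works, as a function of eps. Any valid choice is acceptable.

N = (37/32)/eps

Suppose eps > 0. We seek N > 0 such that y > N implies |(9y + 2)/(8y + 10) − (9/8)| < eps.
(9y + 2)/(8y + 10) − (9/8) = (8(9y + 2) − 9(8y + 10)) / (8(8y + 10)) = -74/(8(8y + 10)).
For y > 0 we have 8y + 10 > 8y, so |(9y + 2)/(8y + 10) − (9/8)| = 74/(8(8y + 10)) < 74/(8·8y) = (37/32)/y.
Thus |(9y + 2)/(8y + 10) − (9/8)| < eps whenever y > (37/32)/eps.
Take N = (37/32)/eps. If y > N then |(9y + 2)/(8y + 10) − (9/8)| < (37/32)/y < eps.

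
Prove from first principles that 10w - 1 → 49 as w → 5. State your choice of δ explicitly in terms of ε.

Suppose ε > 0. We need δ > 0 so that 0 < |w − 5| < δ implies |(10w - 1) − 49| < ε.
Since (10w - 1) − 49 = 10(w − 5), we have |(10w - 1) − 49| = 10|w − 5|.
Thus it suffices that |w − 5| < ε/10.
Choosing δ = ε/10 gives |(10w - 1) − 49| = 10|w − 5| < ε whenever |w − 5| < δ.

δ = ε/10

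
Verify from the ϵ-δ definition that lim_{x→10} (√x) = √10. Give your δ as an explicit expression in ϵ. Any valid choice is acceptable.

δ = min(10, √10·ϵ)

Fix ϵ > 0. We want δ > 0 such that 0 < |x − 10| < δ implies |√x − √10| < ϵ.
Multiplying by the conjugate, |√x − √10| = |x − 10|/(√x + √10).
Restrict δ ≤ 10 so that |x − 10| < 10 forces x > 0, and then √x + √10 > √10.
Hence |√x − √10| < |x − 10|/√10, which is < ϵ once |x − 10| < √10·ϵ.
Take δ = min(10, √10·ϵ). If 0 < |x − 10| < δ then x > 0 and |√x − √10| < |x − 10|/√10 < ϵ.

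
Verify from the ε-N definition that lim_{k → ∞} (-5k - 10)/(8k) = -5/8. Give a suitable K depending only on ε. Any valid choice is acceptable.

K = (5/4)/ε

Let ε > 0. For k ≥ 1, |(-5k - 10)/(8k) + 5/8| = |-80|/(8(8k)) = 80/(8(8k)).
Since 8k ≥ 8k for k ≥ 1, this is ≤ 80/(8·8k) = (5/4)/k.
So |(-5k - 10)/(8k) + 5/8| < ε whenever k > (5/4)/ε.
Take K = (5/4)/ε. If k > K then |(-5k - 10)/(8k) + 5/8| ≤ (5/4)/k < ε.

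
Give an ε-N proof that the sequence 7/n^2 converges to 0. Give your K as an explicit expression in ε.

K = (7/ε)^{1/2}

Let ε > 0. For n ≥ 1, |7/n^2 − 0| = 7/n^2.
7/n^2 < ε ⇔ n^2 > 7/ε ⇔ n > (7/ε)^{1/2}.
Take K = (7/ε)^{1/2}. Then n > K implies 7/n^2 < ε.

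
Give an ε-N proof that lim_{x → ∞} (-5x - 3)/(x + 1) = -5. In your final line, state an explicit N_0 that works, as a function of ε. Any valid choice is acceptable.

Suppose ε > 0. We seek N_0 > 0 such that x > N_0 implies |(-5x - 3)/(x + 1) + 5| < ε.
(-5x - 3)/(x + 1) + 5 = ((-5x - 3) − (-5)(x + 1)) / ((x + 1)) = 2/((x + 1)).
For x > 0 we have x + 1 > x, so |(-5x - 3)/(x + 1) + 5| = 2/((x + 1)) < 2/(x) = 2/x.
Thus |(-5x - 3)/(x + 1) + 5| < ε whenever x > 2/ε.
Take N_0 = 2/ε. If x > N_0 then |(-5x - 3)/(x + 1) + 5| < 2/x < ε.

N_0 = 2/ε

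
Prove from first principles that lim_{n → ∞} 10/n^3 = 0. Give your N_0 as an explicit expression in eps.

N_0 = (10/eps)^{1/3}

Let eps > 0 be given. For n ≥ 1, |10/n^3 − 0| = 10/n^3.
10/n^3 < eps ⇔ n^3 > 10/eps ⇔ n > (10/eps)^{1/3}.
Take N_0 = (10/eps)^{1/3}. Then n > N_0 implies 10/n^3 < eps.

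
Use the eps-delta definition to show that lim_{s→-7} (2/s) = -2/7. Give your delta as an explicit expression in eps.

Fix eps > 0. We seek delta > 0 such that 0 < |s + 7| < delta implies |2/s + 2/7| < eps.
|2/s + 2/7| = 2·|-7 − s|/(7·|s|) = 2|s + 7|/(7|s|).
Restrict delta ≤ 7/2. Then |s + 7| < 7/2 gives |s| > 7/2, so 7|s| > 49/2.
Then |2/s + 2/7| < 2|s + 7|/(49/2), which is < eps when |s + 7| < (49/4)eps.
Take delta = min(7/2, (49/4)eps). Then 0 < |s + 7| < delta gives both |s + 7| < 7/2 and |s + 7| < (49/4)eps, so |2/s + 2/7| < eps.

delta = min(7/2, (49/4)eps)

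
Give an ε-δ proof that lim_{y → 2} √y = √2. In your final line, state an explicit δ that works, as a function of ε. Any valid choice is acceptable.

δ = min(2, √2·ε)

Fix ε > 0. We want δ > 0 such that 0 < |y − 2| < δ implies |√y − √2| < ε.
Multiplying by the conjugate, |√y − √2| = |y − 2|/(√y + √2).
Restrict δ ≤ 2 so that |y − 2| < 2 forces y > 0, and then √y + √2 > √2.
Hence |√y − √2| < |y − 2|/√2, which is < ε once |y − 2| < √2·ε.
Take δ = min(2, √2·ε). If 0 < |y − 2| < δ then y > 0 and |√y − √2| < |y − 2|/√2 < ε.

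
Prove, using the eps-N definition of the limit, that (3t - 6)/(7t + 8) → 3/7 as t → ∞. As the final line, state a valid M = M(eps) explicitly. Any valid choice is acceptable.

Let eps > 0. We seek M > 0 such that t > M implies |(3t - 6)/(7t + 8) − (3/7)| < eps.
(3t - 6)/(7t + 8) − (3/7) = (7(3t - 6) − 3(7t + 8)) / (7(7t + 8)) = -66/(7(7t + 8)).
For t > 0 we have 7t + 8 > 7t, so |(3t - 6)/(7t + 8) − (3/7)| = 66/(7(7t + 8)) < 66/(7·7t) = (66/49)/t.
Thus |(3t - 6)/(7t + 8) − (3/7)| < eps whenever t > (66/49)/eps.
Take M = (66/49)/eps. If t > M then |(3t - 6)/(7t + 8) − (3/7)| < (66/49)/t < eps.

M = (66/49)/eps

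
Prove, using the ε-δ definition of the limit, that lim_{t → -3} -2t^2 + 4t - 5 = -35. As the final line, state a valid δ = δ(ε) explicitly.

δ = min(1, ε/18)

Let ε > 0 be given. We want δ > 0 such that 0 < |t + 3| < δ implies |(-2t^2 + 4t - 5) + 35| < ε.
(-2t^2 + 4t - 5) + 35 = -2t^2 + 4t + 30 = (t + 3)(-2t + 10).
So |(-2t^2 + 4t - 5) + 35| = |t + 3|·|-2t + 10|.
Assume first that |t + 3| < 1, so |t| < 4. Then |-2t + 10| ≤ 2·4 + 10 = 18.
Hence |(-2t^2 + 4t - 5) + 35| ≤ 18|t + 3| < ε provided |t + 3| < ε/18.
Take δ = min(1, ε/18). Then 0 < |t + 3| < δ gives both |t + 3| < 1 and |t + 3| < ε/18, so |(-2t^2 + 4t - 5) + 35| < ε.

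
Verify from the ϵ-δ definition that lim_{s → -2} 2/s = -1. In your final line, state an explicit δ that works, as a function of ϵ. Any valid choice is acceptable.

δ = min(1, ϵ)

Suppose ϵ > 0. We seek δ > 0 such that 0 < |s + 2| < δ implies |2/s + 1| < ϵ.
|2/s + 1| = 2·|-2 − s|/(2·|s|) = 2|s + 2|/(2|s|).
Require δ ≤ 1 so that |s| > 2 − 1 = 1, hence 2|s| > 2.
Then |2/s + 1| < 2|s + 2|/2, which is < ϵ when |s + 2| < ϵ.
Take δ = min(1, ϵ). Then 0 < |s + 2| < δ gives both |s + 2| < 1 and |s + 2| < ϵ, so |2/s + 1| < ϵ.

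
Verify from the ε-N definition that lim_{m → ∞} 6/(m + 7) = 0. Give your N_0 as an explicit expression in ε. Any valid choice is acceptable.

Fix ε > 0. For m ≥ 1, |6/(m + 7) − 0| = 6/(m + 7) ≤ 6/m.
We need 6/m < ε, i.e. m > 6/ε.
Take N_0 = 6/ε. If m > N_0 then |6/(m + 7)| ≤ 6/m < ε.

N_0 = 6/ε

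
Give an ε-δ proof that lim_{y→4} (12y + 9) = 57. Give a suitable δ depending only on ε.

δ = ε/12

Let ε > 0. We need δ > 0 so that 0 < |y − 4| < δ implies |(12y + 9) − 57| < ε.
|(12y + 9) − 57| = |12y - 48| = 12|y − 4|.
Thus it suffices that |y − 4| < ε/12.
Choosing δ = ε/12 gives |(12y + 9) − 57| = 12|y − 4| < ε whenever |y − 4| < δ.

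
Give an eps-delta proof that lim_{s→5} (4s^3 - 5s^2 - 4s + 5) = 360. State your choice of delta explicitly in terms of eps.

delta = min(1, eps/305)

Let eps > 0. We want delta > 0 such that 0 < |s − 5| < delta implies |(4s^3 - 5s^2 - 4s + 5) − 360| < eps.
(4s^3 - 5s^2 - 4s + 5) − 360 = 4s^3 - 5s^2 - 4s - 355 = (s − 5)(4s^2 + 15s + 71).
So |(4s^3 - 5s^2 - 4s + 5) − 360| = |s − 5|·|4s^2 + 15s + 71|.
Require delta ≤ 1. Then |s − 5| < 1 gives |s| < 6, and by the triangle inequality |4s^2 + 15s + 71| ≤ 4·6^2 + 15·6 + 71 = 305.
Hence |(4s^3 - 5s^2 - 4s + 5) − 360| ≤ 305|s − 5| < eps provided |s − 5| < eps/305.
Choosing delta = min(1, eps/305) ensures both conditions, hence |(4s^3 - 5s^2 - 4s + 5) − 360| < eps.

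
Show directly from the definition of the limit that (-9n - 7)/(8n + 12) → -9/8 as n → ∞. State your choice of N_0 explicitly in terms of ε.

N_0 = (13/16)/ε

Fix ε > 0. For n ≥ 1, |(-9n - 7)/(8n + 12) + 9/8| = |52|/(8(8n + 12)) = 52/(8(8n + 12)).
Since 8n + 12 ≥ 8n for n ≥ 1, this is ≤ 52/(8·8n) = (13/16)/n.
So |(-9n - 7)/(8n + 12) + 9/8| < ε whenever n > (13/16)/ε.
Take N_0 = (13/16)/ε. If n > N_0 then |(-9n - 7)/(8n + 12) + 9/8| ≤ (13/16)/n < ε.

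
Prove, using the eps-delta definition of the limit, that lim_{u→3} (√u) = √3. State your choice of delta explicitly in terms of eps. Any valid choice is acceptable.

Let eps > 0 be given. We want delta > 0 such that 0 < |u − 3| < delta implies |√u − √3| < eps.
Multiplying by the conjugate, |√u − √3| = |u − 3|/(√u + √3).
Restrict delta ≤ 3 so that |u − 3| < 3 forces u > 0, and then √u + √3 > √3.
Hence |√u − √3| < |u − 3|/√3, which is < eps once |u − 3| < √3·eps.
Take delta = min(3, √3·eps). If 0 < |u − 3| < delta then u > 0 and |√u − √3| < |u − 3|/√3 < eps.

delta = min(3, √3·eps)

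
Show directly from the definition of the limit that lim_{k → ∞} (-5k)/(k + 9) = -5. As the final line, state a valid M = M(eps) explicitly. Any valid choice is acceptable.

M = 45/eps

Fix eps > 0. For k ≥ 1, |(-5k)/(k + 9) + 5| = |45|/((k + 9)) = 45/((k + 9)).
Since k + 9 ≥ k for k ≥ 1, this is ≤ 45/(k) = 45/k.
So |(-5k)/(k + 9) + 5| < eps whenever k > 45/eps.
Take M = 45/eps. If k > M then |(-5k)/(k + 9) + 5| ≤ 45/k < eps.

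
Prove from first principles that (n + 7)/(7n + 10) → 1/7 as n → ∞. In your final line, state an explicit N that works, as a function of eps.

N = (39/49)/eps

Fix eps > 0. For n ≥ 1, |(n + 7)/(7n + 10) − (1/7)| = |39|/(7(7n + 10)) = 39/(7(7n + 10)).
Since 7n + 10 ≥ 7n for n ≥ 1, this is ≤ 39/(7·7n) = (39/49)/n.
So |(n + 7)/(7n + 10) − (1/7)| < eps whenever n > (39/49)/eps.
Take N = (39/49)/eps. If n > N then |(n + 7)/(7n + 10) − (1/7)| ≤ (39/49)/n < eps.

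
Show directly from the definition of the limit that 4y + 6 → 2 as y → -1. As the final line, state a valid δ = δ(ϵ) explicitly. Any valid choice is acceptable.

Fix ϵ > 0. We need δ > 0 so that 0 < |y + 1| < δ implies |(4y + 6) − 2| < ϵ.
|(4y + 6) − 2| = |4y + 4| = 4|y + 1|.
Thus it suffices that |y + 1| < ϵ/4.
Choosing δ = ϵ/4 gives |(4y + 6) − 2| = 4|y + 1| < ϵ whenever |y + 1| < δ.

δ = ϵ/4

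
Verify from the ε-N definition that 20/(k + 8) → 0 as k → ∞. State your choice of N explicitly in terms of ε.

Let ε > 0. For k ≥ 1, |20/(k + 8) − 0| = 20/(k + 8) ≤ 20/k.
We need 20/k < ε, i.e. k > 20/ε.
Take N = 20/ε. If k > N then |20/(k + 8)| ≤ 20/k < ε.

N = 20/ε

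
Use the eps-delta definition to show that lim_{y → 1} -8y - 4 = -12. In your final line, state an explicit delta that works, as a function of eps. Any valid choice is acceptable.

delta = eps/8

Fix eps > 0. We need delta > 0 so that 0 < |y − 1| < delta implies |(-8y - 4) + 12| < eps.
|(-8y - 4) + 12| = |-8y + 8| = 8|y − 1|.
Thus it suffices that |y − 1| < eps/8.
Choosing delta = eps/8 gives |(-8y - 4) + 12| = 8|y − 1| < eps whenever |y − 1| < delta.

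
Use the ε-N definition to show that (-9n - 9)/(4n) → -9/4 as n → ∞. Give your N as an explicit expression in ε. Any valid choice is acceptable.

N = (9/4)/ε

Let ε > 0. For n ≥ 1, |(-9n - 9)/(4n) + 9/4| = |-36|/(4(4n)) = 36/(4(4n)).
Since 4n ≥ 4n for n ≥ 1, this is ≤ 36/(4·4n) = (9/4)/n.
So |(-9n - 9)/(4n) + 9/4| < ε whenever n > (9/4)/ε.
Take N = (9/4)/ε. If n > N then |(-9n - 9)/(4n) + 9/4| ≤ (9/4)/n < ε.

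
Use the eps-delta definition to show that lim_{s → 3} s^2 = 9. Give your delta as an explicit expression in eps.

Suppose eps > 0. We seek delta > 0 with 0 < |s − 3| < delta ⇒ |s^2 − 9| < eps.
Factor: s^2 − 9 = (s − 3)(s + 3), so |s^2 − 9| = |s − 3|·|s + 3|.
Restrict delta ≤ 2. Then |s − 3| < 2 gives |s| < 5, so by the triangle inequality |s + 3| ≤ 5 + 3 = 8.
Hence |s^2 − 9| ≤ 8|s − 3|, which is < eps once |s − 3| < eps/8.
Take delta = min(2, eps/8). If 0 < |s − 3| < delta then both bounds hold and |s^2 − 9| ≤ 8|s − 3| < 8·(eps/8) = eps.

delta = min(2, eps/8)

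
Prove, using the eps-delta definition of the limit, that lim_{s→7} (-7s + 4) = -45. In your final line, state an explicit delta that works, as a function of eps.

delta = eps/7

Let eps > 0. We need delta > 0 so that 0 < |s − 7| < delta implies |(-7s + 4) + 45| < eps.
|(-7s + 4) + 45| = |-7s + 49| = 7|s − 7|.
So 7|s − 7| < eps exactly when |s − 7| < eps/7.
Take delta = eps/7. If 0 < |s − 7| < delta then |(-7s + 4) + 45| = 7|s − 7| < 7·(eps/7) = eps.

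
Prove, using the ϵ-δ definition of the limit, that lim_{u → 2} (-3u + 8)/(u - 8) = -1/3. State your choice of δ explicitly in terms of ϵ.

δ = min(3, (9/8)ϵ)

Fix ϵ > 0. We want δ > 0 with 0 < |u − 2| < δ ⇒ |(-3u + 8)/(u - 8) + 1/3| < ϵ.
Combining over a common denominator, (-3u + 8)/(u - 8) + 1/3 = [(-3u + 8)·(-6) − 2·(u - 8)] / [(-6)·(u - 8)] = 16(u − 2) / ((-6)(u - 8)).
So |(-3u + 8)/(u - 8) + 1/3| = 16|u − 2| / (6·|u − 8|).
Require δ ≤ 3, so |u − 8| ≥ |-6| − |u − 2| > 6 − 3 = 3.
Hence |(-3u + 8)/(u - 8) + 1/3| < 16|u − 2|/(6·3) = (8/9)|u − 2|, which is < ϵ once |u − 2| < (9/8)ϵ.
Take δ = min(3, (9/8)ϵ). Then 0 < |u − 2| < δ forces both bounds, so |(-3u + 8)/(u - 8) + 1/3| < ϵ.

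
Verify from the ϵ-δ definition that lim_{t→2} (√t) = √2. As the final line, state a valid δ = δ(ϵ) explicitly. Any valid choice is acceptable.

Let ϵ > 0 be given. We want δ > 0 such that 0 < |t − 2| < δ implies |√t − √2| < ϵ.
Rationalise: √t − √2 = (t − 2)/(√t + √2), so |√t − √2| = |t − 2|/(√t + √2).
Restrict δ ≤ 2 so that |t − 2| < 2 forces t > 0, and then √t + √2 > √2.
Hence |√t − √2| < |t − 2|/√2, which is < ϵ once |t − 2| < √2·ϵ.
Take δ = min(2, √2·ϵ). If 0 < |t − 2| < δ then t > 0 and |√t − √2| < |t − 2|/√2 < ϵ.

δ = min(2, √2·ϵ)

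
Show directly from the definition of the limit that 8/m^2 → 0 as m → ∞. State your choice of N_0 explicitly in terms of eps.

Let eps > 0. For m ≥ 1, |8/m^2 − 0| = 8/m^2.
8/m^2 < eps ⇔ m^2 > 8/eps ⇔ m > (8/eps)^{1/2}.
Take N_0 = (8/eps)^{1/2}. Then m > N_0 implies 8/m^2 < eps.

N_0 = (8/eps)^{1/2}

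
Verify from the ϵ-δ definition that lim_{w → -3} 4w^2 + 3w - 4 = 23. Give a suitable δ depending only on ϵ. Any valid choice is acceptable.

Let ϵ > 0 be given. We want δ > 0 such that 0 < |w + 3| < δ implies |(4w^2 + 3w - 4) − 23| < ϵ.
(4w^2 + 3w - 4) − 23 = 4w^2 + 3w - 27 = (w + 3)(4w - 9).
So |(4w^2 + 3w - 4) − 23| = |w + 3|·|4w - 9|.
Require δ ≤ 1. Then |w + 3| < 1 gives |w| < 4, and by the triangle inequality |4w - 9| ≤ 4·4 + 9 = 25.
Hence |(4w^2 + 3w - 4) − 23| ≤ 25|w + 3| < ϵ provided |w + 3| < ϵ/25.
Choosing δ = min(1, ϵ/25) ensures both conditions, hence |(4w^2 + 3w - 4) − 23| < ϵ.

δ = min(1, ϵ/25)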